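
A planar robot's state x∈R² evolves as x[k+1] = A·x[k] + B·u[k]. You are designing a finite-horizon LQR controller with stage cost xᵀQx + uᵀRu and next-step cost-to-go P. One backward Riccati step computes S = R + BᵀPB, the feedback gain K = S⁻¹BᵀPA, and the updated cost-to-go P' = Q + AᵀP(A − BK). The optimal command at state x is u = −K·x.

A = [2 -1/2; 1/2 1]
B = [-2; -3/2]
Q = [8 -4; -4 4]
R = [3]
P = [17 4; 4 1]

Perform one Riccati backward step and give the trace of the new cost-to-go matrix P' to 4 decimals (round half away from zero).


14.5096

BᵀP = [-40.0000 -9.5000]
S = R + BᵀPB = [3] + [94.2500] = [97.2500]
BᵀPA = [-84.7500 10.5000]
K = S⁻¹·BᵀPA = [-0.8715 0.1080]
A−BK = [0.2571 -0.2841; -0.8072 1.1620]
AᵀP(A−BK) = [2.3933 -0.3496; -0.3496 0.1163]
P' = Q + AᵀP(A−BK) = [10.3933 -4.3496; -4.3496 4.1163]
tr(P') = 14.5096


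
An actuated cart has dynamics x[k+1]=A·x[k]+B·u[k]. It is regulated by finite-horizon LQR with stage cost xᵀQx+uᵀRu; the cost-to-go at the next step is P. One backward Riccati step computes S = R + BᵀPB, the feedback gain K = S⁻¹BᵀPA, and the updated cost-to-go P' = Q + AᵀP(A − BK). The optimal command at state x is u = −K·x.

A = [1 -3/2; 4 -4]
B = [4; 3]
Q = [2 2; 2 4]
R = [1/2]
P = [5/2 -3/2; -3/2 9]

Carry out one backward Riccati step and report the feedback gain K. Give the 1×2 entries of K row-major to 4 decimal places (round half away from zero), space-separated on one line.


BᵀP = [5.5000 21.0000]
S = R + BᵀPB = [1/2] + [85.0000] = [85.5000]
BᵀPA = [89.5000 -92.2500]
K = S⁻¹·BᵀPA = [1.0468 -1.0789]
A−BK = [-3.1871 2.8158; 0.8596 -0.7632]
AᵀP(A−BK) = [40.8129 -36.1842; -36.1842 32.0921]
P' = Q + AᵀP(A−BK) = [42.8129 -34.1842; -34.1842 36.0921]
tr(P') = 78.9050

1.0468 -1.0789


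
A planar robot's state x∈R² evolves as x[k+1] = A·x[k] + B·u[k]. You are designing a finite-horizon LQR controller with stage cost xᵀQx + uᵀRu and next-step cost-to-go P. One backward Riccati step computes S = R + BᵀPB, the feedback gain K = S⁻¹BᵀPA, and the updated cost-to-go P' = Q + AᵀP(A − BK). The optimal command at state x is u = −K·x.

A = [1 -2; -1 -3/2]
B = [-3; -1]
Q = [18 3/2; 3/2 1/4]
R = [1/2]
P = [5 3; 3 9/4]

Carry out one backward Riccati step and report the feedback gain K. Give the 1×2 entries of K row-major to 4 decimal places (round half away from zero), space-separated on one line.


BᵀP = [-18.0000 -11.2500]
S = R + BᵀPB = [1/2] + [65.2500] = [65.7500]
BᵀPA = [-6.7500 52.8750]
K = S⁻¹·BᵀPA = [-0.1027 0.8042]
A−BK = [0.6920 0.4125; -1.1027 -0.6958]
AᵀP(A−BK) = [0.5570 0.3032; 0.3032 0.5413]
P' = Q + AᵀP(A−BK) = [18.5570 1.8032; 1.8032 0.7913]
tr(P') = 19.3484

-0.1027 0.8042


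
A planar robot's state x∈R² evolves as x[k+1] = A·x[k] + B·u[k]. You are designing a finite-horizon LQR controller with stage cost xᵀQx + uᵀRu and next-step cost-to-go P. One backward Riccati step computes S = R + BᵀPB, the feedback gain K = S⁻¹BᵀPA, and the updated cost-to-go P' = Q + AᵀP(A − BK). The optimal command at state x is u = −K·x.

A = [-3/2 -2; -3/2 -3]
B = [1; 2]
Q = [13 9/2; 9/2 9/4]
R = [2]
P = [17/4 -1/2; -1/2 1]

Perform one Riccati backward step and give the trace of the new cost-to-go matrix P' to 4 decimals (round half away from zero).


BᵀP = [3.2500 1.5000]
S = R + BᵀPB = [2] + [6.2500] = [8.2500]
BᵀPA = [-7.1250 -11.0000]
K = S⁻¹·BᵀPA = [-0.8636 -1.3333]
A−BK = [-0.6364 -0.6667; 0.2273 -0.3333]
AᵀP(A−BK) = [3.4091 4.0000; 4.0000 5.3333]
P' = Q + AᵀP(A−BK) = [16.4091 8.5000; 8.5000 7.5833]
tr(P') = 23.9924

23.9924


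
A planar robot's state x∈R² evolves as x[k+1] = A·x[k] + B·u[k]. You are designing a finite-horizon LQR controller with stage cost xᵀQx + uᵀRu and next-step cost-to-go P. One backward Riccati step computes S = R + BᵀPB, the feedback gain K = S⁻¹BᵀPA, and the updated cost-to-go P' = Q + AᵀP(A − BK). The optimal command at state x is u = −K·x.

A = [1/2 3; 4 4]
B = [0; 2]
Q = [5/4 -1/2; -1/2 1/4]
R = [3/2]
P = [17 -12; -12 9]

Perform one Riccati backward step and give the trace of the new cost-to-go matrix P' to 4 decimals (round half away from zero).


14.7500

BᵀP = [-24.0000 18.0000]
S = R + BᵀPB = [3/2] + [36.0000] = [37.5000]
BᵀPA = [60.0000 0.0000]
K = S⁻¹·BᵀPA = [1.6000 0.0000]
A−BK = [0.5000 3.0000; 0.8000 4.0000]
AᵀP(A−BK) = [4.2500 1.5000; 1.5000 9.0000]
P' = Q + AᵀP(A−BK) = [5.5000 1.0000; 1.0000 9.2500]
tr(P') = 14.7500


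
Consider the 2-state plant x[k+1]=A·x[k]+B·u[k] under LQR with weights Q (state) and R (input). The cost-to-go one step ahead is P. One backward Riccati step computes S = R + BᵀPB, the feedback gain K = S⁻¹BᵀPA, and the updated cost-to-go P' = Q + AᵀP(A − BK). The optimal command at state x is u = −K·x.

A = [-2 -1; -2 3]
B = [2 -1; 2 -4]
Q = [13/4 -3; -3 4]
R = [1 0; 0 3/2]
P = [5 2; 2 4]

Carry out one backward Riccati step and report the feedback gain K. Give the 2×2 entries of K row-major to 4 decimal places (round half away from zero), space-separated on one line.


BᵀP = [14.0000 12.0000; -13.0000 -18.0000]
S = R + BᵀPB = [1 0; 0 3/2] + [52.0000 -62.0000; -62.0000 85.0000] = [53.0000 -62.0000; -62.0000 86.5000]
BᵀPA = [-52.0000 22.0000; 62.0000 -41.0000]
K = S⁻¹·BᵀPA = [-0.8832 -0.8629; 0.0837 -1.0925]
A−BK = [-0.1499 -0.3666; 0.1013 0.3558]
AᵀP(A−BK) = [0.8832 0.8629; 0.8629 3.1918]
P' = Q + AᵀP(A−BK) = [4.1332 -2.1371; -2.1371 7.1918]
tr(P') = 11.3249

-0.8832 -0.8629 0.0837 -1.0925


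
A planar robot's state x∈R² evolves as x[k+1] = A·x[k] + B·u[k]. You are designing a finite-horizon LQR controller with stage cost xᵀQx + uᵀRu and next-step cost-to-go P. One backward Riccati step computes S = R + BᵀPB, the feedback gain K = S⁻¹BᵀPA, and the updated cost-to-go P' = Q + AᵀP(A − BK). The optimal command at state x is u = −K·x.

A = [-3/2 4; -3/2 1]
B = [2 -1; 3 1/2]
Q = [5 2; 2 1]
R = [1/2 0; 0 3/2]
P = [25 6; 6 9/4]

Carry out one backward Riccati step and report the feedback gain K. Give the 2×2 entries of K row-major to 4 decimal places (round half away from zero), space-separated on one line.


-0.6059 1.0903 0.2274 -1.3749

BᵀP = [68.0000 18.7500; -22.0000 -4.8750]
S = R + BᵀPB = [1/2 0; 0 3/2] + [192.2500 -58.6250; -58.6250 19.5625] = [192.7500 -58.6250; -58.6250 21.0625]
BᵀPA = [-130.1250 290.7500; 40.3125 -92.8750]
K = S⁻¹·BᵀPA = [-0.6059 1.0903; 0.2274 -1.3749]
A−BK = [-0.0607 0.4446; 0.2041 -1.5833]
AᵀP(A−BK) = [0.2983 -1.0800; -1.0800 5.5647]
P' = Q + AᵀP(A−BK) = [5.2983 0.9200; 0.9200 6.5647]
tr(P') = 11.8631


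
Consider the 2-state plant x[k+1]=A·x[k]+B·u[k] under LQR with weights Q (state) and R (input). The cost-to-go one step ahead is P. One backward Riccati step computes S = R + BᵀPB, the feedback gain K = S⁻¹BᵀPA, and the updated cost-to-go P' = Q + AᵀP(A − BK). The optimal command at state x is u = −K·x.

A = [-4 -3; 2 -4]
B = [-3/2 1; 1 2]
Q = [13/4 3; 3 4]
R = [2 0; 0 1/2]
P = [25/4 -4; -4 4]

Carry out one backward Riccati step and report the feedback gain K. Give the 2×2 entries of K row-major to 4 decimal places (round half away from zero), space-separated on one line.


BᵀP = [-13.3750 10.0000; -1.7500 4.0000]
S = R + BᵀPB = [2 0; 0 1/2] + [30.0625 6.6250; 6.6250 6.2500] = [32.0625 6.6250; 6.6250 6.7500]
BᵀPA = [73.5000 0.1250; 15.0000 -10.7500]
K = S⁻¹·BᵀPA = [2.2996 0.4177; -0.0348 -2.0025]
A−BK = [-0.5158 -0.3709; -0.2300 -0.4126]
AᵀP(A−BK) = [11.5023 2.3387; 2.3387 2.6705]
P' = Q + AᵀP(A−BK) = [14.7523 5.3387; 5.3387 6.6705]
tr(P') = 21.4228

2.2996 0.4177 -0.0348 -2.0025


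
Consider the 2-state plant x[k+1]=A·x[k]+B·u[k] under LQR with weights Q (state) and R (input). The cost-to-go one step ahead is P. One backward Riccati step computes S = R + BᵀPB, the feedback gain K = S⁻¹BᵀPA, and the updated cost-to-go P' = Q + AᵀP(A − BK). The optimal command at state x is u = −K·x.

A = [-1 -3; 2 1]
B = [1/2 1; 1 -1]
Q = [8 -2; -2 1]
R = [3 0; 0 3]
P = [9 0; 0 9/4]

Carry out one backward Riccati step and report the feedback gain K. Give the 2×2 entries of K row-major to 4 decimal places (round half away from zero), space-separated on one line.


0.2983 -0.9282 -0.9945 -1.9061

BᵀP = [4.5000 2.2500; 9.0000 -2.2500]
S = R + BᵀPB = [3 0; 0 3] + [4.5000 2.2500; 2.2500 11.2500] = [7.5000 2.2500; 2.2500 14.2500]
BᵀPA = [0.0000 -11.2500; -13.5000 -29.2500]
K = S⁻¹·BᵀPA = [0.2983 -0.9282; -0.9945 -1.9061]
A−BK = [-0.1547 -0.6298; 0.7072 0.0221]
AᵀP(A−BK) = [4.5746 5.7680; 5.7680 17.0552]
P' = Q + AᵀP(A−BK) = [12.5746 3.7680; 3.7680 18.0552]
tr(P') = 30.6298


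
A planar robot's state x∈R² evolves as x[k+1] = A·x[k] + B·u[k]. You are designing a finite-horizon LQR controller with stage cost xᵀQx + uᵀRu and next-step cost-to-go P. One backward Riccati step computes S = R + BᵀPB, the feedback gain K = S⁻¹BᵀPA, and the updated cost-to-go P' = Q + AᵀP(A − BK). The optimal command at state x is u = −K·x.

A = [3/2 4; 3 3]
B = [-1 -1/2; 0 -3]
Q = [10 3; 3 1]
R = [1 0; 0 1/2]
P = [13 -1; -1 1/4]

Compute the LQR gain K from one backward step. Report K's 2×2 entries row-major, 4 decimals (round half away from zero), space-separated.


BᵀP = [-13.0000 1.0000; -3.5000 -0.2500]
S = R + BᵀPB = [1 0; 0 1/2] + [13.0000 3.5000; 3.5000 2.5000] = [14.0000 3.5000; 3.5000 3.0000]
BᵀPA = [-16.5000 -49.0000; -6.0000 -14.7500]
K = S⁻¹·BᵀPA = [-0.9580 -3.2059; -0.8824 -1.1765]
A−BK = [0.1008 0.2059; 0.3529 -0.5294]
AᵀP(A−BK) = [1.3992 3.7941; 3.7941 11.8088]
P' = Q + AᵀP(A−BK) = [11.3992 6.7941; 6.7941 12.8088]
tr(P') = 24.2080

-0.9580 -3.2059 -0.8824 -1.1765


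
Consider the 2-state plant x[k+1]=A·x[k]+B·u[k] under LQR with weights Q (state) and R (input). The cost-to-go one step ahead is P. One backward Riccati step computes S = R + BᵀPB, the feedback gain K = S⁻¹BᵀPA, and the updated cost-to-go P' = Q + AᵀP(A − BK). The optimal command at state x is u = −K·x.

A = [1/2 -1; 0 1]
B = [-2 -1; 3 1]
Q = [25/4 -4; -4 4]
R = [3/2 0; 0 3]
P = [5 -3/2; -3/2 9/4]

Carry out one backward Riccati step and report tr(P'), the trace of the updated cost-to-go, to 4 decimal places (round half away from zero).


BᵀP = [-14.5000 9.7500; -6.5000 3.7500]
S = R + BᵀPB = [3/2 0; 0 3] + [58.2500 24.2500; 24.2500 10.2500] = [59.7500 24.2500; 24.2500 13.2500]
BᵀPA = [-7.2500 24.2500; -3.2500 10.2500]
K = S⁻¹·BᵀPA = [-0.0847 0.3573; -0.0902 0.1197]
A−BK = [0.2403 -0.1657; 0.3444 -0.1915]
AᵀP(A−BK) = [0.3425 -0.2707; -0.2707 0.3591]
P' = Q + AᵀP(A−BK) = [6.5925 -4.2707; -4.2707 4.3591]
tr(P') = 10.9517

10.9517


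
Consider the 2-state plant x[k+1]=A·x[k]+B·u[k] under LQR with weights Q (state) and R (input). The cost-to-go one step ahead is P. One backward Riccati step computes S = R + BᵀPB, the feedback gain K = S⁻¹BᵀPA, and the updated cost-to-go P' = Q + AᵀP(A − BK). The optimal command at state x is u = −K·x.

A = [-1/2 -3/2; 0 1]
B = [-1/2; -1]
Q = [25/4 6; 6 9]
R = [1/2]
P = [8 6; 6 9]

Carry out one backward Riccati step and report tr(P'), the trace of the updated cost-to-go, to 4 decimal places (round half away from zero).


BᵀP = [-10.0000 -12.0000]
S = R + BᵀPB = [1/2] + [17.0000] = [17.5000]
BᵀPA = [5.0000 3.0000]
K = S⁻¹·BᵀPA = [0.2857 0.1714]
A−BK = [-0.3571 -1.4143; 0.2857 1.1714]
AᵀP(A−BK) = [0.5714 2.1429; 2.1429 8.4857]
P' = Q + AᵀP(A−BK) = [6.8214 8.1429; 8.1429 17.4857]
tr(P') = 24.3071

24.3071


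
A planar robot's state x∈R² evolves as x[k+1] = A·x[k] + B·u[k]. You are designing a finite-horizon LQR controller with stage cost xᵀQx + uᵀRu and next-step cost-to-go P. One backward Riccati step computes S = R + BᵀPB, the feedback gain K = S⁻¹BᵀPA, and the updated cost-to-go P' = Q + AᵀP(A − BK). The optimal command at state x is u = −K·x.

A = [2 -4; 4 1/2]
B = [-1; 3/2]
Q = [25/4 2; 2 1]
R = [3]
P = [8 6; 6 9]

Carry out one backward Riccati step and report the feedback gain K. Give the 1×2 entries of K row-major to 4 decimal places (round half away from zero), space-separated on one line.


BᵀP = [1.0000 7.5000]
S = R + BᵀPB = [3] + [10.2500] = [13.2500]
BᵀPA = [32.0000 -0.2500]
K = S⁻¹·BᵀPA = [2.4151 -0.0189]
A−BK = [4.4151 -4.0189; 0.3774 0.5283]
AᵀP(A−BK) = [194.7170 -135.3962; -135.3962 106.2453]
P' = Q + AᵀP(A−BK) = [200.9670 -133.3962; -133.3962 107.2453]
tr(P') = 308.2123

2.4151 -0.0189


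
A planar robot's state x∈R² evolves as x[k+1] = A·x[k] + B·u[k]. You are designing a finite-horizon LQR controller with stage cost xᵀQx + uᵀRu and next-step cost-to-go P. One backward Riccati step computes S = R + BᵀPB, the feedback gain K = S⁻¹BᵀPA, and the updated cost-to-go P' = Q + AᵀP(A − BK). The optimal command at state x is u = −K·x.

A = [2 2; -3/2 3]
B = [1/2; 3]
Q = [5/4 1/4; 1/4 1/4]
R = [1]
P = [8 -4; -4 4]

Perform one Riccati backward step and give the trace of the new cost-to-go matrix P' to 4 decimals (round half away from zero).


43.6481

BᵀP = [-8.0000 10.0000]
S = R + BᵀPB = [1] + [26.0000] = [27.0000]
BᵀPA = [-31.0000 14.0000]
K = S⁻¹·BᵀPA = [-1.1481 0.5185]
A−BK = [2.5741 1.7407; 1.9444 1.4444]
AᵀP(A−BK) = [29.4074 18.0741; 18.0741 12.7407]
P' = Q + AᵀP(A−BK) = [30.6574 18.3241; 18.3241 12.9907]
tr(P') = 43.6481


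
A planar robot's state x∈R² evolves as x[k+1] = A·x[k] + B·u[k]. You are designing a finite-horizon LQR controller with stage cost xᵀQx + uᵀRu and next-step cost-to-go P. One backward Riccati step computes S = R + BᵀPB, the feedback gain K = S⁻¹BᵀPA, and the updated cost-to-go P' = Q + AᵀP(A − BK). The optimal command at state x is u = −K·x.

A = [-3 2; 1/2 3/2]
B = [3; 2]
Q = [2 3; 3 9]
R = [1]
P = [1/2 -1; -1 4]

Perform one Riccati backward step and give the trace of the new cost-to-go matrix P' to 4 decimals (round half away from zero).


18.3684

BᵀP = [-0.5000 5.0000]
S = R + BᵀPB = [1] + [8.5000] = [9.5000]
BᵀPA = [4.0000 6.5000]
K = S⁻¹·BᵀPA = [0.4211 0.6842]
A−BK = [-4.2632 -0.0526; -0.3421 0.1316]
AᵀP(A−BK) = [6.8158 0.7632; 0.7632 0.5526]
P' = Q + AᵀP(A−BK) = [8.8158 3.7632; 3.7632 9.5526]
tr(P') = 18.3684


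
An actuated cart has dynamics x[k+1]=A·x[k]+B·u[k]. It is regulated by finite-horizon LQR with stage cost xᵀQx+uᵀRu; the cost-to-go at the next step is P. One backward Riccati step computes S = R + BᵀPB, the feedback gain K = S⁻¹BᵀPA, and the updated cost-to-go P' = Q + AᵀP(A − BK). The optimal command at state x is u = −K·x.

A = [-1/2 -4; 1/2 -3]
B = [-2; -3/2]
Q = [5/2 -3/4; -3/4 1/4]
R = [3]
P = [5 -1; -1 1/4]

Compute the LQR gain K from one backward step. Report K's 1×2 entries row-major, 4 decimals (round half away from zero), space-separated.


BᵀP = [-8.5000 1.6250]
S = R + BᵀPB = [3] + [14.5625] = [17.5625]
BᵀPA = [5.0625 29.1250]
K = S⁻¹·BᵀPA = [0.2883 1.6584]
A−BK = [0.0765 -0.6833; 0.9324 -0.5125]
AᵀP(A−BK) = [0.3532 1.7295; 1.7295 9.9502]
P' = Q + AᵀP(A−BK) = [2.8532 0.9795; 0.9795 10.2002]
tr(P') = 13.0534

0.2883 1.6584


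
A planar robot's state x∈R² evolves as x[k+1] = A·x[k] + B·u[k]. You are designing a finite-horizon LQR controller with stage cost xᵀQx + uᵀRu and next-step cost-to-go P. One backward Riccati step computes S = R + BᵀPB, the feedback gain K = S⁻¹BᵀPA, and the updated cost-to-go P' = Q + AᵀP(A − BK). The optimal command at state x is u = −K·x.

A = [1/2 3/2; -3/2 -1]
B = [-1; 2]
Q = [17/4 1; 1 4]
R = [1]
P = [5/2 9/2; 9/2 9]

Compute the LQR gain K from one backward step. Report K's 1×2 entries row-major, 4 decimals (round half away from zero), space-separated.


BᵀP = [6.5000 13.5000]
S = R + BᵀPB = [1] + [20.5000] = [21.5000]
BᵀPA = [-17.0000 -3.7500]
K = S⁻¹·BᵀPA = [-0.7907 -0.1744]
A−BK = [-0.2907 1.3256; 0.0814 -0.6512]
AᵀP(A−BK) = [0.6831 0.0349; 0.0349 0.4709]
P' = Q + AᵀP(A−BK) = [4.9331 1.0349; 1.0349 4.4709]
tr(P') = 9.4041

-0.7907 -0.1744


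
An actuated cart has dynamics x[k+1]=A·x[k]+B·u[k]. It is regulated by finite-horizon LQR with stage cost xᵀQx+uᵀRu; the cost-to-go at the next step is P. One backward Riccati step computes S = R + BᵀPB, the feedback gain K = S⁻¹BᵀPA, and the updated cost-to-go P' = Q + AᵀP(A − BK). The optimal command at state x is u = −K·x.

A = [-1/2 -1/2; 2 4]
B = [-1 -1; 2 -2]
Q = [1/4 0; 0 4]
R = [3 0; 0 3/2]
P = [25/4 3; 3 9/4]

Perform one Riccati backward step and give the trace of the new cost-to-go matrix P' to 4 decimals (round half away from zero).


8.4788

BᵀP = [-0.2500 1.5000; -12.2500 -7.5000]
S = R + BᵀPB = [3 0; 0 3/2] + [3.2500 -2.7500; -2.7500 27.2500] = [6.2500 -2.7500; -2.7500 28.7500]
BᵀPA = [3.1250 6.1250; -8.8750 -23.8750]
K = S⁻¹·BᵀPA = [0.3802 0.6416; -0.2723 -0.7691]
A−BK = [-0.3922 -0.6275; 0.6950 1.1786]
AᵀP(A−BK) = [0.9575 1.7320; 1.7320 3.2712]
P' = Q + AᵀP(A−BK) = [1.2075 1.7320; 1.7320 7.2712]
tr(P') = 8.4788


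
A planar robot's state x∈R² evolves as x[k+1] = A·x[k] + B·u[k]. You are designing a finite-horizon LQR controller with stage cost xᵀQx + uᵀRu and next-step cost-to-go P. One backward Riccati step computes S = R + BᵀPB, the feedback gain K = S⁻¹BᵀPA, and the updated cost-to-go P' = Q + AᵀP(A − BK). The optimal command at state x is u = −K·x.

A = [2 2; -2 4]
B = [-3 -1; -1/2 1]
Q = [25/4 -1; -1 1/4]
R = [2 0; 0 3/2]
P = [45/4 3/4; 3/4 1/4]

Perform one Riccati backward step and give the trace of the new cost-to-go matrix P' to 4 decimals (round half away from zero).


11.5448

BᵀP = [-34.1250 -2.3750; -10.5000 -0.5000]
S = R + BᵀPB = [2 0; 0 3/2] + [103.5625 31.7500; 31.7500 10.0000] = [105.5625 31.7500; 31.7500 11.5000]
BᵀPA = [-63.5000 -77.7500; -20.0000 -23.0000]
K = S⁻¹·BᵀPA = [-0.4626 -0.7959; -0.4620 0.1973]
A−BK = [0.1503 -0.1903; -1.7693 3.4048]
AᵀP(A−BK) = [1.3859 -0.5919; -0.5919 3.6588]
P' = Q + AᵀP(A−BK) = [7.6359 -1.5919; -1.5919 3.9088]
tr(P') = 11.5448


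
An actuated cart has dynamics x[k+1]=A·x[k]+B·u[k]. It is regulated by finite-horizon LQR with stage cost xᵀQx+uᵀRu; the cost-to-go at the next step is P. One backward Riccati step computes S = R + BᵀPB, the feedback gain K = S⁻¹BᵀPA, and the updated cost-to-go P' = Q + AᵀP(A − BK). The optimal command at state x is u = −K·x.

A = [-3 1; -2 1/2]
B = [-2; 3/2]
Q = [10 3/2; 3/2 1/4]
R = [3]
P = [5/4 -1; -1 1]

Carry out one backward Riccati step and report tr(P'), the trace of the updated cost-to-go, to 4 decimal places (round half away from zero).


12.1500

BᵀP = [-4.0000 3.5000]
S = R + BᵀPB = [3] + [13.2500] = [16.2500]
BᵀPA = [5.0000 -2.2500]
K = S⁻¹·BᵀPA = [0.3077 -0.1385]
A−BK = [-2.3846 0.7231; -2.4615 0.7077]
AᵀP(A−BK) = [1.7115 -0.5577; -0.5577 0.1885]
P' = Q + AᵀP(A−BK) = [11.7115 0.9423; 0.9423 0.4385]
tr(P') = 12.1500


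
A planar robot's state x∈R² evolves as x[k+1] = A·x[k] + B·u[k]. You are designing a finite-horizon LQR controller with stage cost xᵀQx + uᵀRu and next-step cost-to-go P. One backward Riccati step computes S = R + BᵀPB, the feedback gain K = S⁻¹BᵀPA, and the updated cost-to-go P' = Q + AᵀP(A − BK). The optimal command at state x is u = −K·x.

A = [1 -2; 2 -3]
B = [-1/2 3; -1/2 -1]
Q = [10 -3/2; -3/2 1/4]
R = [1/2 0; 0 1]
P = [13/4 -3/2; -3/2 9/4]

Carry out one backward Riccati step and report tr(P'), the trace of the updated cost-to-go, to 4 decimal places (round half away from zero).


20.9069

BᵀP = [-0.8750 -0.3750; 11.2500 -6.7500]
S = R + BᵀPB = [1/2 0; 0 1] + [0.6250 -2.2500; -2.2500 40.5000] = [1.1250 -2.2500; -2.2500 41.5000]
BᵀPA = [-1.6250 2.8750; -2.2500 -2.2500]
K = S⁻¹·BᵀPA = [-1.7417 2.7447; -0.1486 0.0946]
A−BK = [0.5751 -0.9114; 0.9805 -1.5330]
AᵀP(A−BK) = [3.0852 -4.8270; -4.8270 7.5717]
P' = Q + AᵀP(A−BK) = [13.0852 -6.3270; -6.3270 7.8217]
tr(P') = 20.9069


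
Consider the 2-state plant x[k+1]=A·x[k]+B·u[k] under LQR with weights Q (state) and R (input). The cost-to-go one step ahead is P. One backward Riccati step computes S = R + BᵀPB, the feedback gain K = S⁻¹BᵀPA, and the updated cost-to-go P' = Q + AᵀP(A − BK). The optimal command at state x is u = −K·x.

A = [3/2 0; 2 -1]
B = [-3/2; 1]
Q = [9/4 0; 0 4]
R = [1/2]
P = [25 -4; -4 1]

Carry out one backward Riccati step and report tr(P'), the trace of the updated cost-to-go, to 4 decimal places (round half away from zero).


9.4203

BᵀP = [-41.5000 7.0000]
S = R + BᵀPB = [1/2] + [69.2500] = [69.7500]
BᵀPA = [-48.2500 -7.0000]
K = S⁻¹·BᵀPA = [-0.6918 -0.1004]
A−BK = [0.4624 -0.1505; 2.6918 -0.8996]
AᵀP(A−BK) = [2.8728 -0.8423; -0.8423 0.2975]
P' = Q + AᵀP(A−BK) = [5.1228 -0.8423; -0.8423 4.2975]
tr(P') = 9.4203


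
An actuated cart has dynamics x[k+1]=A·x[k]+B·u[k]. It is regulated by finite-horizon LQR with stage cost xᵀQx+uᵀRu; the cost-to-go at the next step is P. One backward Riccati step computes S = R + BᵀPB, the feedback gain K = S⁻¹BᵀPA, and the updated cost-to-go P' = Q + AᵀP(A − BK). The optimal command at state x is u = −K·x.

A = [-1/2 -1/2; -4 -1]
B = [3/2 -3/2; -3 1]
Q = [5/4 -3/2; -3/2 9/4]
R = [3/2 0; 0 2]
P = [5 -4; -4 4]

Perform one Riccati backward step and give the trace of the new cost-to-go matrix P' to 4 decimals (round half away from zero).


7.3600

BᵀP = [19.5000 -18.0000; -11.5000 10.0000]
S = R + BᵀPB = [3/2 0; 0 2] + [83.2500 -47.2500; -47.2500 27.2500] = [84.7500 -47.2500; -47.2500 29.2500]
BᵀPA = [62.2500 8.2500; -34.2500 -4.2500]
K = S⁻¹·BᵀPA = [0.8219 0.1644; 0.1568 0.1202]
A−BK = [-1.4977 -0.5662; -1.6910 -0.6271]
AᵀP(A−BK) = [3.4551 1.1355; 1.1355 0.4049]
P' = Q + AᵀP(A−BK) = [4.7051 -0.3645; -0.3645 2.6549]
tr(P') = 7.3600


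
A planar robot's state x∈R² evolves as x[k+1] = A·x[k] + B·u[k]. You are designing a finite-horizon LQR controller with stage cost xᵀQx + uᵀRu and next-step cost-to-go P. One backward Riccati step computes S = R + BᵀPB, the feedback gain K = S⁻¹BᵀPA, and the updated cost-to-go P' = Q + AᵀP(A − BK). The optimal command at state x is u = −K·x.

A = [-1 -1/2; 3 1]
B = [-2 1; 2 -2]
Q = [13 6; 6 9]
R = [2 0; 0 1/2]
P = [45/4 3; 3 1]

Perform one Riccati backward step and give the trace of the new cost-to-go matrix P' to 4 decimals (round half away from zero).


22.9203

BᵀP = [-16.5000 -4.0000; 5.2500 1.0000]
S = R + BᵀPB = [2 0; 0 1/2] + [25.0000 -8.5000; -8.5000 3.2500] = [27.0000 -8.5000; -8.5000 3.7500]
BᵀPA = [4.5000 4.2500; -2.2500 -1.6250]
K = S⁻¹·BᵀPA = [-0.0776 0.0733; -0.7759 -0.2672]
A−BK = [-0.3793 -0.0862; 1.6034 0.3190]
AᵀP(A−BK) = [0.8534 0.1940; 0.1940 0.0668]
P' = Q + AᵀP(A−BK) = [13.8534 6.1940; 6.1940 9.0668]
tr(P') = 22.9203


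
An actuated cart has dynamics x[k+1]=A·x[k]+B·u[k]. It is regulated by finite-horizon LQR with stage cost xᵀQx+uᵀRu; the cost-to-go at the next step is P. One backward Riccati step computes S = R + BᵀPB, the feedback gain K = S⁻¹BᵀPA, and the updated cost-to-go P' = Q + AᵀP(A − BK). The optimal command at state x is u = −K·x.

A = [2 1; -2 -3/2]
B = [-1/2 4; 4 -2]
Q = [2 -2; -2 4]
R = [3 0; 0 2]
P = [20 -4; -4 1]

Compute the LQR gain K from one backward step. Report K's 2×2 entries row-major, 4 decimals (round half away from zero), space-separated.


-0.1716 -0.1446 0.4925 0.2519

BᵀP = [-26.0000 6.0000; 88.0000 -18.0000]
S = R + BᵀPB = [3 0; 0 2] + [37.0000 -116.0000; -116.0000 388.0000] = [40.0000 -116.0000; -116.0000 390.0000]
BᵀPA = [-64.0000 -35.0000; 212.0000 115.0000]
K = S⁻¹·BᵀPA = [-0.1716 -0.1446; 0.4925 0.2519]
A−BK = [-0.0560 -0.0798; -0.3284 -0.4179]
AᵀP(A−BK) = [0.5970 0.3507; 0.3507 0.2248]
P' = Q + AᵀP(A−BK) = [2.5970 -1.6493; -1.6493 4.2248]
tr(P') = 6.8218


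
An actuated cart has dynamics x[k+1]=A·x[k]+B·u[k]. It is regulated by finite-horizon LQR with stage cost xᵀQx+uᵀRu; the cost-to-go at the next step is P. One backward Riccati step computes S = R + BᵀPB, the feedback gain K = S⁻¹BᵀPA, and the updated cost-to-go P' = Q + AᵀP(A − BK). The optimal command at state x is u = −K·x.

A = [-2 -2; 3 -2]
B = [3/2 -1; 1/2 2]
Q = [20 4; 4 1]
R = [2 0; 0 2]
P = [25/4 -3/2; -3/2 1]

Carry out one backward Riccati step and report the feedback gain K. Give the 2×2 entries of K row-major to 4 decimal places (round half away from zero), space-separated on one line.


-0.5382 -1.0171 1.2315 -0.0456

BᵀP = [8.6250 -1.7500; -9.2500 3.5000]
S = R + BᵀPB = [2 0; 0 2] + [12.0625 -12.1250; -12.1250 16.2500] = [14.0625 -12.1250; -12.1250 18.2500]
BᵀPA = [-22.5000 -13.7500; 29.0000 11.5000]
K = S⁻¹·BᵀPA = [-0.5382 -1.0171; 1.2315 -0.0456]
A−BK = [0.0388 -0.5200; 0.8062 -1.4002]
AᵀP(A−BK) = [4.1779 0.4379; 0.4379 3.5393]
P' = Q + AᵀP(A−BK) = [24.1779 4.4379; 4.4379 4.5393]
tr(P') = 28.7172


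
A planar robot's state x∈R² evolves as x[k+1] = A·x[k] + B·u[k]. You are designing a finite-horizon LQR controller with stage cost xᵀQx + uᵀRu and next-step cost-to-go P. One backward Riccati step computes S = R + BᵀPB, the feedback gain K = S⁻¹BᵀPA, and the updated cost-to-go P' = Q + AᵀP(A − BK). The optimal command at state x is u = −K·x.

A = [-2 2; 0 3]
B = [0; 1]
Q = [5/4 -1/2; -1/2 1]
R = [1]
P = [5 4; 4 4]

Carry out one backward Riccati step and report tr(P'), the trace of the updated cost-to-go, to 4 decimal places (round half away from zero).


BᵀP = [4.0000 4.0000]
S = R + BᵀPB = [1] + [4.0000] = [5.0000]
BᵀPA = [-8.0000 20.0000]
K = S⁻¹·BᵀPA = [-1.6000 4.0000]
A−BK = [-2.0000 2.0000; 1.6000 -1.0000]
AᵀP(A−BK) = [7.2000 -12.0000; -12.0000 24.0000]
P' = Q + AᵀP(A−BK) = [8.4500 -12.5000; -12.5000 25.0000]
tr(P') = 33.4500

33.4500


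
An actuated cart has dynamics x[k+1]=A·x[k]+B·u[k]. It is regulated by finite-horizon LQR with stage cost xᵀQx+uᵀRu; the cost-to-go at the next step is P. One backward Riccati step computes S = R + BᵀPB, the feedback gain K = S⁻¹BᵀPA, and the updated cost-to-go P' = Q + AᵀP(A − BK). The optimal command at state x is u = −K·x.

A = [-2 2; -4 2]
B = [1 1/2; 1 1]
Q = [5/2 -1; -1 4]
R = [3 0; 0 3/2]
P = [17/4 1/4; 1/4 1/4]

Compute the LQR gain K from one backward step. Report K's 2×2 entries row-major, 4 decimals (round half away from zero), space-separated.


BᵀP = [4.5000 0.5000; 2.3750 0.3750]
S = R + BᵀPB = [3 0; 0 3/2] + [5.0000 2.7500; 2.7500 1.5625] = [8.0000 2.7500; 2.7500 3.0625]
BᵀPA = [-11.0000 10.0000; -6.2500 5.5000]
K = S⁻¹·BᵀPA = [-0.9742 0.9151; -1.1661 0.9742]
A−BK = [-0.4428 0.5978; -1.8598 0.1107]
AᵀP(A−BK) = [6.9963 -5.8450; -5.8450 5.4908]
P' = Q + AᵀP(A−BK) = [9.4963 -6.8450; -6.8450 9.4908]
tr(P') = 18.9871

-0.9742 0.9151 -1.1661 0.9742


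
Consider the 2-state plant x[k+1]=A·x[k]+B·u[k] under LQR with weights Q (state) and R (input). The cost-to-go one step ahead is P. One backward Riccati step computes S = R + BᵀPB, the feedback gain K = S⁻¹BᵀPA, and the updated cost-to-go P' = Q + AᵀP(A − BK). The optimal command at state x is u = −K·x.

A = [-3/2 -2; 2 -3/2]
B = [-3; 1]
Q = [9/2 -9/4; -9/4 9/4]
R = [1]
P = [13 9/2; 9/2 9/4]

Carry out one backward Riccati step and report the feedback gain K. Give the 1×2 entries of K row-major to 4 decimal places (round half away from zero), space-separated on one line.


0.3137 0.9209

BᵀP = [-34.5000 -11.2500]
S = R + BᵀPB = [1] + [92.2500] = [93.2500]
BᵀPA = [29.2500 85.8750]
K = S⁻¹·BᵀPA = [0.3137 0.9209]
A−BK = [-0.5590 0.7627; 1.6863 -2.4209]
AᵀP(A−BK) = [2.0751 -2.5617; -2.5617 4.9792]
P' = Q + AᵀP(A−BK) = [6.5751 -4.8117; -4.8117 7.2292]
tr(P') = 13.8043


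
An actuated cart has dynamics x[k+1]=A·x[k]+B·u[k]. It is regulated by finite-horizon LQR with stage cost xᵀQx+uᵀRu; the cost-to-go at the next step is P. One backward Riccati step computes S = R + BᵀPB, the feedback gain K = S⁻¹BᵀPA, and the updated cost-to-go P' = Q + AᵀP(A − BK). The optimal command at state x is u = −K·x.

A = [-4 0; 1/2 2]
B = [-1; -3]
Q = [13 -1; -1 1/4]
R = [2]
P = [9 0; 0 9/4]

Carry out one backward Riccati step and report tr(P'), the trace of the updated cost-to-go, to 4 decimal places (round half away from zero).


BᵀP = [-9.0000 -6.7500]
S = R + BᵀPB = [2] + [29.2500] = [31.2500]
BᵀPA = [32.6250 -13.5000]
K = S⁻¹·BᵀPA = [1.0440 -0.4320]
A−BK = [-2.9560 -0.4320; 3.6320 0.7040]
AᵀP(A−BK) = [110.5020 16.3440; 16.3440 3.1680]
P' = Q + AᵀP(A−BK) = [123.5020 15.3440; 15.3440 3.4180]
tr(P') = 126.9200

126.9200


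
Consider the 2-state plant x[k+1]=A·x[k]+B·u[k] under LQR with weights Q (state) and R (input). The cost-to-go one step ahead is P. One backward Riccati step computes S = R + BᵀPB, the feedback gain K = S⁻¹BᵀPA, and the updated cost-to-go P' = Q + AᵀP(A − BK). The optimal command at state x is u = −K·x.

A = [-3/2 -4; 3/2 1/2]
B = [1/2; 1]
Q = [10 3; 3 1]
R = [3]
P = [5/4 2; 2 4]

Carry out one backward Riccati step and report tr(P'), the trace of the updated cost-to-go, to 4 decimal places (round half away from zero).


BᵀP = [2.6250 5.0000]
S = R + BᵀPB = [3] + [6.3125] = [9.3125]
BᵀPA = [3.5625 -8.0000]
K = S⁻¹·BᵀPA = [0.3826 -0.8591]
A−BK = [-1.6913 -3.5705; 1.1174 1.3591]
AᵀP(A−BK) = [1.4497 0.0604; 0.0604 6.1275]
P' = Q + AᵀP(A−BK) = [11.4497 3.0604; 3.0604 7.1275]
tr(P') = 18.5772

18.5772


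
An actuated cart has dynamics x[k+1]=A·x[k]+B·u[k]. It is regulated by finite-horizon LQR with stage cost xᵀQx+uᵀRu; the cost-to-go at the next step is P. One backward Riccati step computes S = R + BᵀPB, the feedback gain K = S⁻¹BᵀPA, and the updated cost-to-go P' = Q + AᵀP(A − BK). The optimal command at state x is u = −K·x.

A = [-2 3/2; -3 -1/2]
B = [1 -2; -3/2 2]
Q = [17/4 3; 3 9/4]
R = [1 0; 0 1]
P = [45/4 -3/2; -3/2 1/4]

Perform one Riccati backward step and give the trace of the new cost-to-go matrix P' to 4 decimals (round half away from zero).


BᵀP = [13.5000 -1.8750; -25.5000 3.5000]
S = R + BᵀPB = [1 0; 0 1] + [16.3125 -30.7500; -30.7500 58.0000] = [17.3125 -30.7500; -30.7500 59.0000]
BᵀPA = [-21.3750 21.1875; 40.5000 -40.0000]
K = S⁻¹·BᵀPA = [-0.2076 0.2644; 0.5783 -0.5402]
A−BK = [-0.6359 0.1553; -4.4679 0.9769]
AᵀP(A−BK) = [1.3937 -0.5968; -0.5968 0.4164]
P' = Q + AᵀP(A−BK) = [5.6437 2.4032; 2.4032 2.6664]
tr(P') = 8.3102

8.3102


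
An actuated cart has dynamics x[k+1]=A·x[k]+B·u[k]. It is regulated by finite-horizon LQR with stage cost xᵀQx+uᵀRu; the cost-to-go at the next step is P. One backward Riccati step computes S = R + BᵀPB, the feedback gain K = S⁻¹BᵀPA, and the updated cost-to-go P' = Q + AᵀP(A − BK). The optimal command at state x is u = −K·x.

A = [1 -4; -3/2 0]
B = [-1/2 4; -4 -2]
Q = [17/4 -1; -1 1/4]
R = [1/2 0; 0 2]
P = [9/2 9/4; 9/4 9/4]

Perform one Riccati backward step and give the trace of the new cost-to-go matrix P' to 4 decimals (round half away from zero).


6.4621

BᵀP = [-11.2500 -10.1250; 13.5000 4.5000]
S = R + BᵀPB = [1/2 0; 0 2] + [46.1250 -24.7500; -24.7500 45.0000] = [46.6250 -24.7500; -24.7500 47.0000]
BᵀPA = [3.9375 45.0000; 6.7500 -54.0000]
K = S⁻¹·BᵀPA = [0.2230 0.4931; 0.2611 -0.8893]
A−BK = [0.0673 -0.1964; -0.0857 0.1938]
AᵀP(A−BK) = [0.1721 -0.4389; -0.4389 1.7900]
P' = Q + AᵀP(A−BK) = [4.4221 -1.4389; -1.4389 2.0400]
tr(P') = 6.4621


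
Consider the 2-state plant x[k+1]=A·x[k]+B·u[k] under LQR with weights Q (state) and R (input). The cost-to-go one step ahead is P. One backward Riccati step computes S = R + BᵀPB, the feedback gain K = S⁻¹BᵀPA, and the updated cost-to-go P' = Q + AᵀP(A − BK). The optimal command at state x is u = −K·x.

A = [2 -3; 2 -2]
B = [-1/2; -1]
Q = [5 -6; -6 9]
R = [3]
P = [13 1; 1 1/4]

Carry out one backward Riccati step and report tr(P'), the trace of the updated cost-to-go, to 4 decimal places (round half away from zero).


91.9000

BᵀP = [-7.5000 -0.7500]
S = R + BᵀPB = [3] + [4.5000] = [7.5000]
BᵀPA = [-16.5000 24.0000]
K = S⁻¹·BᵀPA = [-2.2000 3.2000]
A−BK = [0.9000 -1.4000; -0.2000 1.2000]
AᵀP(A−BK) = [24.7000 -36.2000; -36.2000 53.2000]
P' = Q + AᵀP(A−BK) = [29.7000 -42.2000; -42.2000 62.2000]
tr(P') = 91.9000


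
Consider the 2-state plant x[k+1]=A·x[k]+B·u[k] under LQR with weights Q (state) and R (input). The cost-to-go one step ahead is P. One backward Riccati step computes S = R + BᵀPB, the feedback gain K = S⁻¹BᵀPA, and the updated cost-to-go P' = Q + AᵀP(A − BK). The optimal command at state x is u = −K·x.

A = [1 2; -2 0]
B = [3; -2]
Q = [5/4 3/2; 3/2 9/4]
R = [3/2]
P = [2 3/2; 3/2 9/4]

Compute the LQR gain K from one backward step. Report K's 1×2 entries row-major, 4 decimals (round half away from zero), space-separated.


BᵀP = [3.0000 0.0000]
S = R + BᵀPB = [3/2] + [9.0000] = [10.5000]
BᵀPA = [3.0000 6.0000]
K = S⁻¹·BᵀPA = [0.2857 0.5714]
A−BK = [0.1429 0.2857; -1.4286 1.1429]
AᵀP(A−BK) = [4.1429 -3.7143; -3.7143 4.5714]
P' = Q + AᵀP(A−BK) = [5.3929 -2.2143; -2.2143 6.8214]
tr(P') = 12.2143

0.2857 0.5714


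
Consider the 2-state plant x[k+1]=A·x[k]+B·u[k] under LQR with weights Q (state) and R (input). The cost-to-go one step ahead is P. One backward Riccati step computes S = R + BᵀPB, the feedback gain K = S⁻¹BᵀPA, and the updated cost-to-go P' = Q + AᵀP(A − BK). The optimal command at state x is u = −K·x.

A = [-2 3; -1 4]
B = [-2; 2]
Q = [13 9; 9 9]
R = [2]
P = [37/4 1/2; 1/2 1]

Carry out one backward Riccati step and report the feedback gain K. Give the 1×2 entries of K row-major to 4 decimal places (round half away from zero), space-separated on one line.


BᵀP = [-17.5000 1.0000]
S = R + BᵀPB = [2] + [37.0000] = [39.0000]
BᵀPA = [34.0000 -48.5000]
K = S⁻¹·BᵀPA = [0.8718 -1.2436]
A−BK = [-0.2564 0.5128; -2.7436 6.4872]
AᵀP(A−BK) = [10.3590 -22.7179; -22.7179 50.9359]
P' = Q + AᵀP(A−BK) = [23.3590 -13.7179; -13.7179 59.9359]
tr(P') = 83.2949

0.8718 -1.2436


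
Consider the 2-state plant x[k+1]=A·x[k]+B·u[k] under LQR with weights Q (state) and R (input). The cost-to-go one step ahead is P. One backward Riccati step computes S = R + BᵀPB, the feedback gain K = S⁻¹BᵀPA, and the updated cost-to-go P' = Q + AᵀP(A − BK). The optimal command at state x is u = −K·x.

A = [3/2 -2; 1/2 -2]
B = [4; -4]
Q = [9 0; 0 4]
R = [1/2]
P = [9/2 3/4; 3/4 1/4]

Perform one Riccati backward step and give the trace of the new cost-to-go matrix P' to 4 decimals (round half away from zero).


16.7744

BᵀP = [15.0000 2.0000]
S = R + BᵀPB = [1/2] + [52.0000] = [52.5000]
BᵀPA = [23.5000 -34.0000]
K = S⁻¹·BᵀPA = [0.4476 -0.6476]
A−BK = [-0.2905 0.5905; 2.2905 -4.5905]
AᵀP(A−BK) = [0.7935 -1.5310; -1.5310 2.9810]
P' = Q + AᵀP(A−BK) = [9.7935 -1.5310; -1.5310 6.9810]
tr(P') = 16.7744


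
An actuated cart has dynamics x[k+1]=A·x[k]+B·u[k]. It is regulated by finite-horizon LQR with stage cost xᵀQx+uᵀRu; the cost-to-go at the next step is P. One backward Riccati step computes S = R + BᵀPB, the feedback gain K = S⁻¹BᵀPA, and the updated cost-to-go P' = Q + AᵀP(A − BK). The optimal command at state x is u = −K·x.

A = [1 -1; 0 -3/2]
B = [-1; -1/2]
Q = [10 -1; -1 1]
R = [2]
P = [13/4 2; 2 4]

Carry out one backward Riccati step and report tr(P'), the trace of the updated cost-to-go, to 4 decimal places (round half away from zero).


17.5758

BᵀP = [-4.2500 -4.0000]
S = R + BᵀPB = [2] + [6.2500] = [8.2500]
BᵀPA = [-4.2500 10.2500]
K = S⁻¹·BᵀPA = [-0.5152 1.2424]
A−BK = [0.4848 0.2424; -0.2576 -0.8788]
AᵀP(A−BK) = [1.0606 -0.9697; -0.9697 5.5152]
P' = Q + AᵀP(A−BK) = [11.0606 -1.9697; -1.9697 6.5152]
tr(P') = 17.5758


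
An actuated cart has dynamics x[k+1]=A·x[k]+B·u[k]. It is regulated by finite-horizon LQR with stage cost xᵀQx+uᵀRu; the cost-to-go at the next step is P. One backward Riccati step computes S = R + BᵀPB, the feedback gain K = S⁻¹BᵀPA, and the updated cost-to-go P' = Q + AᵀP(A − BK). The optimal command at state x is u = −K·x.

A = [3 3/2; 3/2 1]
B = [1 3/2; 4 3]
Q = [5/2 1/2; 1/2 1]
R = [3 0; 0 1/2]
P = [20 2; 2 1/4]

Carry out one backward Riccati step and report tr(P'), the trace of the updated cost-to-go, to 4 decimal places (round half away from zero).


BᵀP = [28.0000 3.0000; 36.0000 3.7500]
S = R + BᵀPB = [3 0; 0 1/2] + [40.0000 51.0000; 51.0000 65.2500] = [43.0000 51.0000; 51.0000 65.7500]
BᵀPA = [88.5000 45.0000; 113.6250 57.7500]
K = S⁻¹·BᵀPA = [0.1061 0.0597; 1.6459 0.8320]
A−BK = [0.4251 0.1923; -3.8619 -1.7348]
AᵀP(A−BK) = [2.1642 1.0533; 1.0533 0.5144]
P' = Q + AᵀP(A−BK) = [4.6642 1.5533; 1.5533 1.5144]
tr(P') = 6.1786

6.1786


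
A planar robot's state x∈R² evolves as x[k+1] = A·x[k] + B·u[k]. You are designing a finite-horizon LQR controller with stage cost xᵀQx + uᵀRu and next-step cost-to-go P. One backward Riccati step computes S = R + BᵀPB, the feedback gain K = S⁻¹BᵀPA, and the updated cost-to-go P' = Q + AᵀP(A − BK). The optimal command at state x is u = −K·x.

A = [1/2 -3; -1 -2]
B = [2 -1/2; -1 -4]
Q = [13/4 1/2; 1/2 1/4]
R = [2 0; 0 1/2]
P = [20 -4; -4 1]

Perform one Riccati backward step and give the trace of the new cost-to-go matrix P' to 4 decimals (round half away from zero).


BᵀP = [44.0000 -9.0000; 6.0000 -2.0000]
S = R + BᵀPB = [2 0; 0 1/2] + [97.0000 14.0000; 14.0000 5.0000] = [99.0000 14.0000; 14.0000 5.5000]
BᵀPA = [31.0000 -114.0000; 5.0000 -14.0000]
K = S⁻¹·BᵀPA = [0.2884 -1.2367; 0.1750 0.6026]
A−BK = [0.0108 -0.2253; -0.0115 -0.8264]
AᵀP(A−BK) = [0.1851 -0.6743; -0.6743 3.4491]
P' = Q + AᵀP(A−BK) = [3.4351 -0.1743; -0.1743 3.6991]
tr(P') = 7.1341

7.1341


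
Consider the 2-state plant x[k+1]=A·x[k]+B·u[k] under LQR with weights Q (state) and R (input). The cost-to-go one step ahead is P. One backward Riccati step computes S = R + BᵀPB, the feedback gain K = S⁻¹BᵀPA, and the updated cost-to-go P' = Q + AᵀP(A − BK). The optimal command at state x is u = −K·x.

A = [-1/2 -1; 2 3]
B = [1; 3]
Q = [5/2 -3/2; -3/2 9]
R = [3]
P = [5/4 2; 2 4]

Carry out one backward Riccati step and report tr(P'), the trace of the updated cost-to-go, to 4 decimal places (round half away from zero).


14.5801

BᵀP = [7.2500 14.0000]
S = R + BᵀPB = [3] + [49.2500] = [52.2500]
BᵀPA = [24.3750 34.7500]
K = S⁻¹·BᵀPA = [0.4665 0.6651]
A−BK = [-0.9665 -1.6651; 0.6005 1.0048]
AᵀP(A−BK) = [0.9414 1.4139; 1.4139 2.1388]
P' = Q + AᵀP(A−BK) = [3.4414 -0.0861; -0.0861 11.1388]
tr(P') = 14.5801


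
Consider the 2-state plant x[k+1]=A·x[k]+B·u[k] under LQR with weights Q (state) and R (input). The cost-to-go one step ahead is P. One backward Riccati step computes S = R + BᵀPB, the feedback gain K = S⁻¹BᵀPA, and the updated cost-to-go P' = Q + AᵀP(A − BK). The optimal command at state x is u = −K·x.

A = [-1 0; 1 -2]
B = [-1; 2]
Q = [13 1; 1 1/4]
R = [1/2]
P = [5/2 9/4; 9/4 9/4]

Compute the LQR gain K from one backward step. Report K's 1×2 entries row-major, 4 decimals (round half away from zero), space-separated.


0.0833 -1.5000

BᵀP = [2.0000 2.2500]
S = R + BᵀPB = [1/2] + [2.5000] = [3.0000]
BᵀPA = [0.2500 -4.5000]
K = S⁻¹·BᵀPA = [0.0833 -1.5000]
A−BK = [-0.9167 -1.5000; 0.8333 1.0000]
AᵀP(A−BK) = [0.2292 0.3750; 0.3750 2.2500]
P' = Q + AᵀP(A−BK) = [13.2292 1.3750; 1.3750 2.5000]
tr(P') = 15.7292


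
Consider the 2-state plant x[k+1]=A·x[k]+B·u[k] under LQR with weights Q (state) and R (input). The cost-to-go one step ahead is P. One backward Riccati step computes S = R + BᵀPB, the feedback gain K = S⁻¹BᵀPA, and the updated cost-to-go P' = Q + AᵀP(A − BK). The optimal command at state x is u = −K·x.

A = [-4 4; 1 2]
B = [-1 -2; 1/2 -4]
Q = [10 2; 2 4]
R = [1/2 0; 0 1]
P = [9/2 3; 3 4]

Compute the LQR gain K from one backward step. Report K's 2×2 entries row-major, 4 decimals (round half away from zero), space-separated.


BᵀP = [-3.0000 -1.0000; -21.0000 -22.0000]
S = R + BᵀPB = [1/2 0; 0 1] + [2.5000 10.0000; 10.0000 130.0000] = [3.0000 10.0000; 10.0000 131.0000]
BᵀPA = [11.0000 -14.0000; 62.0000 -128.0000]
K = S⁻¹·BᵀPA = [2.8020 -1.8908; 0.2594 -0.8328]
A−BK = [-0.6792 0.4437; 0.6365 -0.3857]
AᵀP(A−BK) = [5.0956 -3.5700; -3.5700 2.9352]
P' = Q + AᵀP(A−BK) = [15.0956 -1.5700; -1.5700 6.9352]
tr(P') = 22.0307

2.8020 -1.8908 0.2594 -0.8328
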